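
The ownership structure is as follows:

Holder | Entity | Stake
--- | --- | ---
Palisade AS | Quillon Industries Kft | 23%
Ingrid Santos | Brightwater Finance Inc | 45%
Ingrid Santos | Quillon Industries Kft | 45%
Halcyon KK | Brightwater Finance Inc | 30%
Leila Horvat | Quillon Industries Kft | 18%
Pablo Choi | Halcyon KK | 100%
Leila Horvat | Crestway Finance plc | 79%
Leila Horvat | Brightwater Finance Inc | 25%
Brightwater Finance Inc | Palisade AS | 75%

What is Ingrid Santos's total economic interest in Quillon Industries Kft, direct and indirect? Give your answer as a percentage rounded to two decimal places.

Ingrid reaches Quillon along 2 paths.
Direct stake: 45% = 45%.
Via Brightwater → Palisade: 45% × 75% × 23% = 7.7625%.
Total: 45% + 7.7625% = 52.7625%.
Rounded: 52.76%.

52.76%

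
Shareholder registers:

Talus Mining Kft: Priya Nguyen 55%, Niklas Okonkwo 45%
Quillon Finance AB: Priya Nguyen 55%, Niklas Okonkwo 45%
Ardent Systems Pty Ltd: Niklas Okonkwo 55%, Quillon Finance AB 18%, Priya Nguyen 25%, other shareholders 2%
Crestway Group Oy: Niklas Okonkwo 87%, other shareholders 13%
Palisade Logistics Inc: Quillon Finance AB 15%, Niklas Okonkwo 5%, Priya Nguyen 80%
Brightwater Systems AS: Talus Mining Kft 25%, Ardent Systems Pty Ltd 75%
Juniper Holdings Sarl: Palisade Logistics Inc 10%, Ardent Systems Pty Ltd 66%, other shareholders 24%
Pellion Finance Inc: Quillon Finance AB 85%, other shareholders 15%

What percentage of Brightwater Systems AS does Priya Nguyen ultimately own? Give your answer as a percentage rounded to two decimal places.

Priya reaches Brightwater along 3 paths.
Via Talus: 55% × 25% = 13.75%.
Via Quillon → Ardent: 55% × 18% × 75% = 7.425%.
Via Ardent: 25% × 75% = 18.75%.
Total: 13.75% + 7.425% + 18.75% = 39.925%.
Rounded: 39.93%.

39.93%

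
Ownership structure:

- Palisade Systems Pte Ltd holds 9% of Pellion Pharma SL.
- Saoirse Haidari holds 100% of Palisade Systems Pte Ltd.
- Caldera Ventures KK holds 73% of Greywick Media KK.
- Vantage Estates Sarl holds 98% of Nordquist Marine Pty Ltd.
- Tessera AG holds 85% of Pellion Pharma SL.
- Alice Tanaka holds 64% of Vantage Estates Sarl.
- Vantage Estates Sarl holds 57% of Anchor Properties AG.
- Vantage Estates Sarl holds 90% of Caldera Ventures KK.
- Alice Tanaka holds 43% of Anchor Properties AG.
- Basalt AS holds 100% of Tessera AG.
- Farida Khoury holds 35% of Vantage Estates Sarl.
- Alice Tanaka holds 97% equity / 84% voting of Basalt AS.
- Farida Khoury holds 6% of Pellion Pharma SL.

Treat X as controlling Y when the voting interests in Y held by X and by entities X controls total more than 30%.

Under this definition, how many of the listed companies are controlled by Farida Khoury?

Farida holds 35% of Vantage, so Farida controls Vantage.
Vantage holds 98% of Nordquist, so Farida controls Nordquist.
Vantage holds 57% of Anchor, so Farida controls Anchor.
Vantage holds 90% of Caldera, so Farida controls Caldera.
Caldera holds 73% of Greywick, so Farida controls Greywick.
No other company's threshold is met.
Farida controls 5 companies.

5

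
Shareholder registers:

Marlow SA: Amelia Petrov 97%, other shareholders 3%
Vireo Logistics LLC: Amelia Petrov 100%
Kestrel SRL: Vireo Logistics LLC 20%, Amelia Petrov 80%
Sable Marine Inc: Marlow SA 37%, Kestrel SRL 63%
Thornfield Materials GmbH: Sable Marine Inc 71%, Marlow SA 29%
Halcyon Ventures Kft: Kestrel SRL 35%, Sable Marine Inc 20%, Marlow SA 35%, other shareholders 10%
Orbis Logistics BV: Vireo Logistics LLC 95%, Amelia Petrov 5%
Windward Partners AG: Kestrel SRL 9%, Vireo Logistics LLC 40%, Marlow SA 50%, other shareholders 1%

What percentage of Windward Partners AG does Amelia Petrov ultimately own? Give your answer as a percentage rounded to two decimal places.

Amelia reaches Windward along 4 paths.
Via Vireo → Kestrel: 100% × 20% × 9% = 1.8%.
Via Kestrel: 80% × 9% = 7.2%.
Via Vireo: 100% × 40% = 40%.
Via Marlow: 97% × 50% = 48.5%.
Total: 1.8% + 7.2% + 40% + 48.5% = 97.5%.
Rounded: 97.50%.

97.50%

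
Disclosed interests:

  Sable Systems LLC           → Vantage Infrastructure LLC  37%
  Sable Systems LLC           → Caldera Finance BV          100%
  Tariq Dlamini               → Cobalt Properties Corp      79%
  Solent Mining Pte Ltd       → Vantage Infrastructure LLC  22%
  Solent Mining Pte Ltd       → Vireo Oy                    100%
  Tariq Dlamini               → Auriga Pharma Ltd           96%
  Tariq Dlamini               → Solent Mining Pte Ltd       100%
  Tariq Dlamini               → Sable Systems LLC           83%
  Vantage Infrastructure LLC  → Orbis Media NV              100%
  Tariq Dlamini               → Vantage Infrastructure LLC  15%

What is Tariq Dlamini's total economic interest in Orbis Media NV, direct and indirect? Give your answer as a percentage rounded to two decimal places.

Tariq reaches Orbis along 3 paths.
Via Solent → Vantage: 100% × 22% × 100% = 22%.
Via Vantage: 15% × 100% = 15%.
Via Sable → Vantage: 83% × 37% × 100% = 30.71%.
Total: 22% + 15% + 30.71% = 67.71%.

67.71%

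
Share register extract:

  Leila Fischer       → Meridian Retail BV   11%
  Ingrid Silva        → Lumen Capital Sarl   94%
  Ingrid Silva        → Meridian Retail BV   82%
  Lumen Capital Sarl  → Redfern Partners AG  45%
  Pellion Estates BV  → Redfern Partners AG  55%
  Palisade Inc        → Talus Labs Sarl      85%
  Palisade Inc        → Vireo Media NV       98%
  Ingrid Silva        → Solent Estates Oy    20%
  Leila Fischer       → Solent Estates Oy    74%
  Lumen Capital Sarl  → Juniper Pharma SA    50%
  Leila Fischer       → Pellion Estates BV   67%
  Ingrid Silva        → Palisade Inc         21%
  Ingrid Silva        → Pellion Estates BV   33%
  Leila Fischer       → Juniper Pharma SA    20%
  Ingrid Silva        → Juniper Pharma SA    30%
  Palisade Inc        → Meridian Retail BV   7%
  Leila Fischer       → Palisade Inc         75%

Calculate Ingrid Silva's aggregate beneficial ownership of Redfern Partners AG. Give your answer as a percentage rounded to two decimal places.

60.45%

Ingrid reaches Redfern along 2 paths.
Via Pellion: 33% × 55% = 18.15%.
Via Lumen: 94% × 45% = 42.3%.
Total: 18.15% + 42.3% = 60.45%.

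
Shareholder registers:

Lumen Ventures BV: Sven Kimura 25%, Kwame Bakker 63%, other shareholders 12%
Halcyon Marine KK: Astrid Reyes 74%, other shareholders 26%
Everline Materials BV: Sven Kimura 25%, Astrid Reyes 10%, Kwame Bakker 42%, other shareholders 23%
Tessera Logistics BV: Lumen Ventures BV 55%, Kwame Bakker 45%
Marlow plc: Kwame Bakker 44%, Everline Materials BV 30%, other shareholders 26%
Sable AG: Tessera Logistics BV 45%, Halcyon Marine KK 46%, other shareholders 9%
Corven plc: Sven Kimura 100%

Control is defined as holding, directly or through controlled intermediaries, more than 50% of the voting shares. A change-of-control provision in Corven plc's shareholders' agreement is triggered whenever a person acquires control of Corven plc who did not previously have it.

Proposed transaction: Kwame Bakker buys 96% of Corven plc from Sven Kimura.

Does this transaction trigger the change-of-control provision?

Yes

The purchase adds only to Kwame's holdings (Sven's stake shrinks), so Kwame is the only person who could newly come to control Corven.
Kwame holds 63% of Lumen, so Kwame controls Lumen.
Lumen and Kwame together hold 55% + 45% = 100% of Tessera, so Kwame controls Tessera.
Neither Kwame nor any entity Kwame controls holds any voting interest in Corven.
So before the transaction, Kwame does not control Corven.
After the purchase, Kwame holds 96% of Corven directly, and Sven's stake falls to 4%.
Kwame holds 96% of Corven, so Kwame controls Corven.
Kwame did not control Corven before and does after, so the clause is triggered.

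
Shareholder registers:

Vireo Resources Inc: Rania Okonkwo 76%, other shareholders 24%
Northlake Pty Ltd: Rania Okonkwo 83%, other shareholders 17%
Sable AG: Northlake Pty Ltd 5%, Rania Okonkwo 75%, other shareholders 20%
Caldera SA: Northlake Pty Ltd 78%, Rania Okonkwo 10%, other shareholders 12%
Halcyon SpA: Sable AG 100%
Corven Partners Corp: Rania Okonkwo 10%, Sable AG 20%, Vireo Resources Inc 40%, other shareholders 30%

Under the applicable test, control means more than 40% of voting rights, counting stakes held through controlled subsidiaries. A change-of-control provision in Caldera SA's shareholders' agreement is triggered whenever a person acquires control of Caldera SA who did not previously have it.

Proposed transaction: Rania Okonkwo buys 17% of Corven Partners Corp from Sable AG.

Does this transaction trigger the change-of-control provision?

The purchase adds only to Rania's holdings (Sable's stake shrinks), so Rania is the only person who could newly come to control Caldera.
Rania holds 83% of Northlake, so Rania controls Northlake.
Northlake and Rania together hold 78% + 10% = 88% of Caldera, so Rania controls Caldera.
So Rania already controls Caldera before the transaction.
After the purchase, Rania's direct stake in Corven rises to 10% + 17% = 27%, and Sable's stake falls to 3%.
Rania controlled Caldera already, so this is not a new person acquiring control; every other person's position is unchanged or reduced.
No new person acquires control, so the clause is not triggered.

No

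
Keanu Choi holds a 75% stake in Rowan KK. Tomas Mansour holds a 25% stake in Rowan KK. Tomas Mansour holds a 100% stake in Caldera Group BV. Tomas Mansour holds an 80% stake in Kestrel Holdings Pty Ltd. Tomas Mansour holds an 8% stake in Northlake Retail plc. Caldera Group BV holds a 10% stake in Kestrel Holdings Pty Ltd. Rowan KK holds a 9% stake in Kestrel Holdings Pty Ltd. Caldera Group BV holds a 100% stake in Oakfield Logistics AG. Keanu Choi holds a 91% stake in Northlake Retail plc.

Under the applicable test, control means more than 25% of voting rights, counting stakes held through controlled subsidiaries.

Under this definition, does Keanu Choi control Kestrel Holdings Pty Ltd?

No

Keanu holds 75% of Rowan, so Keanu controls Rowan.
Keanu holds 91% of Northlake, so Keanu controls Northlake.
In Kestrel, Keanu's side holds only 9%, not > 25%.
So Keanu does not control Kestrel.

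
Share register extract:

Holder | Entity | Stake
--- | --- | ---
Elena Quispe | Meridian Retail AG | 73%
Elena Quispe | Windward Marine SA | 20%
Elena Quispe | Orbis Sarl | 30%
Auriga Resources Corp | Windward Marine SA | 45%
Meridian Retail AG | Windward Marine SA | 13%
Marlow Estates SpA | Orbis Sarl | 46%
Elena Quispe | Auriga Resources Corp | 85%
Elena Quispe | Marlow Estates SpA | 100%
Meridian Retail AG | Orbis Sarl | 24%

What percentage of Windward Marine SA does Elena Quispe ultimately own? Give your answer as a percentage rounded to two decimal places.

67.74%

Elena reaches Windward along 3 paths.
Via Auriga: 85% × 45% = 38.25%.
Direct stake: 20% = 20%.
Via Meridian: 73% × 13% = 9.49%.
Total: 38.25% + 20% + 9.49% = 67.74%.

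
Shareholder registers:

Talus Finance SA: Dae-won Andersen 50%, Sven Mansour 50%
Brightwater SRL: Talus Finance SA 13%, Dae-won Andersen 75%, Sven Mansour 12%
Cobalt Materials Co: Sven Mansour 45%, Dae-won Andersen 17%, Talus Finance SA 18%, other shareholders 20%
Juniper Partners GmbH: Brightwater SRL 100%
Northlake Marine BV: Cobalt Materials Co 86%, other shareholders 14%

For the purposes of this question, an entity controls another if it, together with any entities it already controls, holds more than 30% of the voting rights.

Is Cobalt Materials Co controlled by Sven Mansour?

Sven holds 50% of Talus, so Sven controls Talus.
Sven and Talus together hold 45% + 18% = 63% of Cobalt, so Sven controls Cobalt.

Yes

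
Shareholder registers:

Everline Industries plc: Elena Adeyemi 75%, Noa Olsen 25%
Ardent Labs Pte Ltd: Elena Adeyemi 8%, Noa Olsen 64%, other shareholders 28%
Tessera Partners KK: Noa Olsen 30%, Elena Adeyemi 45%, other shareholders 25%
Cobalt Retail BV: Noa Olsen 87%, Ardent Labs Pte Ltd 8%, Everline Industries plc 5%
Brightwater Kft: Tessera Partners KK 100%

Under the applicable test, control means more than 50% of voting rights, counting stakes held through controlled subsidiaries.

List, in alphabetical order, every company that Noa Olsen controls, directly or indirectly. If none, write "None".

Noa holds 64% of Ardent, so Noa controls Ardent.
Noa and Ardent together hold 87% + 8% = 95% of Cobalt, so Noa controls Cobalt.
No other company's threshold is met.

Ardent Labs Pte Ltd, Cobalt Retail BV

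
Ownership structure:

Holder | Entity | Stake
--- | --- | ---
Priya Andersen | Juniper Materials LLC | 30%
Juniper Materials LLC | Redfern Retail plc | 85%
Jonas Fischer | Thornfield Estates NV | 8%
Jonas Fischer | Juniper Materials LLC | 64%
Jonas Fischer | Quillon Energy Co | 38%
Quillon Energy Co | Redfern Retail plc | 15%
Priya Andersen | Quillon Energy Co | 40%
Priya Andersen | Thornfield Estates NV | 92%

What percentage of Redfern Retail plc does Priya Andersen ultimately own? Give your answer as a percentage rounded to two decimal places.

Priya reaches Redfern along 2 paths.
Via Quillon: 40% × 15% = 6%.
Via Juniper: 30% × 85% = 25.5%.
Total: 6% + 25.5% = 31.5%.
Rounded: 31.50%.

31.50%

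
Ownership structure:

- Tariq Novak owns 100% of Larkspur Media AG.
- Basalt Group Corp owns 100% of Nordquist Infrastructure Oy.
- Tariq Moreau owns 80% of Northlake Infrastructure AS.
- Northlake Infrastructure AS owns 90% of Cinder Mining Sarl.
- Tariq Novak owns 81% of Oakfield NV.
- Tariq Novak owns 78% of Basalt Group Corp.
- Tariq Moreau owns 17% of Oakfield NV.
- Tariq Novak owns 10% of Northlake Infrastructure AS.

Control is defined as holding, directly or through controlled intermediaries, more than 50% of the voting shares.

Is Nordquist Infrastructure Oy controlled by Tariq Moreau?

No

Tariq Moreau holds 80% of Northlake, so Tariq Moreau controls Northlake.
Northlake holds 90% of Cinder, so Tariq Moreau controls Cinder.
Neither Tariq Moreau nor any entity Tariq Moreau controls holds any voting interest in Nordquist.
So Tariq Moreau does not control Nordquist.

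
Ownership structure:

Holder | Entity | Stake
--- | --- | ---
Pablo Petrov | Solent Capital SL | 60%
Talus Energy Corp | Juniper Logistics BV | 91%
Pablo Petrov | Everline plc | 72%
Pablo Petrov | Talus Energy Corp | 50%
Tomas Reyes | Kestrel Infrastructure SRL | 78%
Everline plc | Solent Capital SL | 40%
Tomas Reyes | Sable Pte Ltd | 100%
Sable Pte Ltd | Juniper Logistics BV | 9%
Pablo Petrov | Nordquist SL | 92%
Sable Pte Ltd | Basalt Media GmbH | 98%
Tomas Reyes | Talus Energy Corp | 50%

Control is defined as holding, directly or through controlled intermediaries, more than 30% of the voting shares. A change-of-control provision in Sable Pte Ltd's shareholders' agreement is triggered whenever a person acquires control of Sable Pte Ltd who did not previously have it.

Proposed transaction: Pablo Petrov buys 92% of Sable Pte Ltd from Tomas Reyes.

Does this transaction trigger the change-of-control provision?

The purchase adds only to Pablo's holdings (Tomas's stake shrinks), so Pablo is the only person who could newly come to control Sable.
Pablo holds 50% of Talus, so Pablo controls Talus.
Pablo holds 72% of Everline, so Pablo controls Everline.
Pablo and Everline together hold 60% + 40% = 100% of Solent, so Pablo controls Solent.
Pablo holds 92% of Nordquist, so Pablo controls Nordquist.
Talus holds 91% of Juniper, so Pablo controls Juniper.
Neither Pablo nor any entity Pablo controls holds any voting interest in Sable.
So before the transaction, Pablo does not control Sable.
After the purchase, Pablo holds 92% of Sable directly, and Tomas's stake falls to 8%.
Pablo holds 92% of Sable, so Pablo controls Sable.
Pablo did not control Sable before and does after, so the clause is triggered.

Yes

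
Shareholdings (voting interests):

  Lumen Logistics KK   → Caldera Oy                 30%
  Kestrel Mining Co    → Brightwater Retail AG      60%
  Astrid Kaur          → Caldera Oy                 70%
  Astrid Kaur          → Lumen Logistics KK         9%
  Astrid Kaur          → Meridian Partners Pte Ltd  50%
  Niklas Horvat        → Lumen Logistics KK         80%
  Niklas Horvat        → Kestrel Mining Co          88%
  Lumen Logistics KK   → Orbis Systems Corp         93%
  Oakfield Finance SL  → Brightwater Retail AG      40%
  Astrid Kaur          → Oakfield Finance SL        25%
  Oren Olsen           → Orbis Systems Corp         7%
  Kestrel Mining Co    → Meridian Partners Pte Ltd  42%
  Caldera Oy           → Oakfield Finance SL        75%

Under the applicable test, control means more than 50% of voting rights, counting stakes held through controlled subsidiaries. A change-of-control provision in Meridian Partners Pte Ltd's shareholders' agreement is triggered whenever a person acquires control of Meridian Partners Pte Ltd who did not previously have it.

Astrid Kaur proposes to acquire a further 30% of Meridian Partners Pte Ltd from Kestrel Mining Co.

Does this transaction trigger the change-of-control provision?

Yes

The purchase adds only to Astrid's holdings (Kestrel's stake shrinks), so Astrid is the only person who could newly come to control Meridian.
Astrid holds 70% of Caldera, so Astrid controls Caldera.
Caldera and Astrid together hold 75% + 25% = 100% of Oakfield, so Astrid controls Oakfield.
In Meridian, Astrid's side holds only 50%, not > 50%.
So before the transaction, Astrid does not control Meridian.
After the purchase, Astrid's direct stake in Meridian rises to 50% + 30% = 80%, and Kestrel's stake falls to 12%.
Astrid holds 80% of Meridian, so Astrid controls Meridian.
Astrid did not control Meridian before and does after, so the clause is triggered.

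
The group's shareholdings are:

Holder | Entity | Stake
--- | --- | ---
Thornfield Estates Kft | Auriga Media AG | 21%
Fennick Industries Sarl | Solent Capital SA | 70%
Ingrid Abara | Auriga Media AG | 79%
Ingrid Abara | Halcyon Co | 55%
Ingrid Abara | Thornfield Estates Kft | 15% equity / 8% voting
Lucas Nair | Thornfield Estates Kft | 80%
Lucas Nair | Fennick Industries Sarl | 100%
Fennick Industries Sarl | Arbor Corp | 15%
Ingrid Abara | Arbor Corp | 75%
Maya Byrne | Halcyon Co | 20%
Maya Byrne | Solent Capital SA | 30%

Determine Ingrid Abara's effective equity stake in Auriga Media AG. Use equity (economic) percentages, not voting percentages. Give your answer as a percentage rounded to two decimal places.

82.15%

Ingrid reaches Auriga along 2 paths.
Direct stake: 79% = 79%.
Via Thornfield: 15% × 21% = 3.15%.
Total: 79% + 3.15% = 82.15%.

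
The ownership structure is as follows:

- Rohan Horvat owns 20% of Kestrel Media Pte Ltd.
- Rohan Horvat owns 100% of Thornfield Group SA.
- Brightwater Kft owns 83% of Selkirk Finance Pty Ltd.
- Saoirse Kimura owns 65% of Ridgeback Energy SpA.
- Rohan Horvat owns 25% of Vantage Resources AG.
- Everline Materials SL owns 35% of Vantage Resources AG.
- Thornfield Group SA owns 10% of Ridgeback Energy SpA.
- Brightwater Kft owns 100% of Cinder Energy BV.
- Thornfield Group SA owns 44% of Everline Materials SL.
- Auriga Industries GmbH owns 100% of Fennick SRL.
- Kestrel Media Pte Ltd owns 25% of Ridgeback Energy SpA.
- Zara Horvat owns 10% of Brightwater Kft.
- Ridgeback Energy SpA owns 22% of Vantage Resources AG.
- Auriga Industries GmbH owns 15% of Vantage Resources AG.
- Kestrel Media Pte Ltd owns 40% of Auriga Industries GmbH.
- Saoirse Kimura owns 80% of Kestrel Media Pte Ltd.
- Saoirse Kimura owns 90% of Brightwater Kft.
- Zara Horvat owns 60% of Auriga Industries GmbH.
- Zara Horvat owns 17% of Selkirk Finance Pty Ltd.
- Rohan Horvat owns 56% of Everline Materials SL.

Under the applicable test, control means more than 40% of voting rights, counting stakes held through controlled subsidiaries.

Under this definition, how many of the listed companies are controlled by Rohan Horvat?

3

Rohan holds 100% of Thornfield, so Rohan controls Thornfield.
Thornfield and Rohan together hold 44% + 56% = 100% of Everline, so Rohan controls Everline.
Everline and Rohan together hold 35% + 25% = 60% of Vantage, so Rohan controls Vantage.
No other company's threshold is met.
Rohan controls 3 companies.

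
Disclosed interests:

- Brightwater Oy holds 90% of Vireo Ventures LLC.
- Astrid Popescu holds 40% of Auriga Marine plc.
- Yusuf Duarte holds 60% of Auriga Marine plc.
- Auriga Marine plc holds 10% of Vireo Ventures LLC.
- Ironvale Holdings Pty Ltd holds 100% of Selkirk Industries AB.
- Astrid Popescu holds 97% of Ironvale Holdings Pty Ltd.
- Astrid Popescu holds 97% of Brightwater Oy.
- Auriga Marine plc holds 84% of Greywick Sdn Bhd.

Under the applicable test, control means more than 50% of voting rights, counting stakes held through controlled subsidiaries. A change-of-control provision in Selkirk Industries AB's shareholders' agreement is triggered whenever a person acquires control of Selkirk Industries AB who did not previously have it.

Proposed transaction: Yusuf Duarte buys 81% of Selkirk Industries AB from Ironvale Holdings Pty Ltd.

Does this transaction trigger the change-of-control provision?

Yes

The purchase adds only to Yusuf's holdings (Ironvale's stake shrinks), so Yusuf is the only person who could newly come to control Selkirk.
Yusuf holds 60% of Auriga, so Yusuf controls Auriga.
Auriga holds 84% of Greywick, so Yusuf controls Greywick.
Neither Yusuf nor any entity Yusuf controls holds any voting interest in Selkirk.
So before the transaction, Yusuf does not control Selkirk.
After the purchase, Yusuf holds 81% of Selkirk directly, and Ironvale's stake falls to 19%.
Yusuf holds 81% of Selkirk, so Yusuf controls Selkirk.
Yusuf did not control Selkirk before and does after, so the clause is triggered.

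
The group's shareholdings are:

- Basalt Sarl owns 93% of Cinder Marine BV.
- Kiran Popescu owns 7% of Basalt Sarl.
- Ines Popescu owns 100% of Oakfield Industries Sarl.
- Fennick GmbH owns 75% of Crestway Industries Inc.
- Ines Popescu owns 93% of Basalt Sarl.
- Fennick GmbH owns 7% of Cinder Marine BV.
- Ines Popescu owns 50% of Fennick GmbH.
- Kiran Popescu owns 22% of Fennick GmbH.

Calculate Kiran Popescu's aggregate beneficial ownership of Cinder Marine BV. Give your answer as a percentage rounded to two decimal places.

Kiran reaches Cinder along 2 paths.
Via Basalt: 7% × 93% = 6.51%.
Via Fennick: 22% × 7% = 1.54%.
Total: 6.51% + 1.54% = 8.05%.

8.05%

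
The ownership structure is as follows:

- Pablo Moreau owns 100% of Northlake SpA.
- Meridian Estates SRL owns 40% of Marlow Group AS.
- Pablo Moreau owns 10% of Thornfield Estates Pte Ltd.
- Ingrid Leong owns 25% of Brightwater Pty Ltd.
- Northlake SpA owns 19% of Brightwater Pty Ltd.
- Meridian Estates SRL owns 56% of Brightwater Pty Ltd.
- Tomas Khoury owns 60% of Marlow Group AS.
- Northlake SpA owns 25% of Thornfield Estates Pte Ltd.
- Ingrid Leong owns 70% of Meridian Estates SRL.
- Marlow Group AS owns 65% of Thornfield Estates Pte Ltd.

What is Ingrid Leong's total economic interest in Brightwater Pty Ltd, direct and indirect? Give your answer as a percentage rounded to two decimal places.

64.20%

Ingrid reaches Brightwater along 2 paths.
Via Meridian: 70% × 56% = 39.2%.
Direct stake: 25% = 25%.
Total: 39.2% + 25% = 64.2%.
Rounded: 64.20%.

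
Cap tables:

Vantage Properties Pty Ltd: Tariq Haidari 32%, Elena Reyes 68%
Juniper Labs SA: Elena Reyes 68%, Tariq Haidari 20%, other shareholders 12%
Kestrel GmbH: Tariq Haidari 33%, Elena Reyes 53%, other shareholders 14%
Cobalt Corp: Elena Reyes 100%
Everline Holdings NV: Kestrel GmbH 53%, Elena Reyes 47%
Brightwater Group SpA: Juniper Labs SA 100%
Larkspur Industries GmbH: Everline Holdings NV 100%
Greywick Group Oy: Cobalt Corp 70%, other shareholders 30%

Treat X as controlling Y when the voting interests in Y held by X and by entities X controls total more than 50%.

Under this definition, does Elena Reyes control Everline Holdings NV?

Yes

Elena holds 53% of Kestrel, so Elena controls Kestrel.
Kestrel and Elena together hold 53% + 47% = 100% of Everline, so Elena controls Everline.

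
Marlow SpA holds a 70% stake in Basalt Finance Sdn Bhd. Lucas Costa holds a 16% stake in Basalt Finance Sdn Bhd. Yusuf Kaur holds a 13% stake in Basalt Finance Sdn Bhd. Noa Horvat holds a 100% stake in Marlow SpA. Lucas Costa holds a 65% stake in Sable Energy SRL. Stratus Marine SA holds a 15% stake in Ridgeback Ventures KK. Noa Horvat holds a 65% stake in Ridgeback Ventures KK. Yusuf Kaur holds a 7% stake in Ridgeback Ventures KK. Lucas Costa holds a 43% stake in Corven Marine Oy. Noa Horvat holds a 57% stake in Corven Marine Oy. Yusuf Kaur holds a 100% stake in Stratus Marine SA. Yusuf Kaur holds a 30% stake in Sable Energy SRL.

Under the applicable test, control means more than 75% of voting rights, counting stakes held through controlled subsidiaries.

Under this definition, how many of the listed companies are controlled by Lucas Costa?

0

Lucas's largest direct stake is 65% in Sable, which does not meet the threshold.
Lucas controls 0 companies.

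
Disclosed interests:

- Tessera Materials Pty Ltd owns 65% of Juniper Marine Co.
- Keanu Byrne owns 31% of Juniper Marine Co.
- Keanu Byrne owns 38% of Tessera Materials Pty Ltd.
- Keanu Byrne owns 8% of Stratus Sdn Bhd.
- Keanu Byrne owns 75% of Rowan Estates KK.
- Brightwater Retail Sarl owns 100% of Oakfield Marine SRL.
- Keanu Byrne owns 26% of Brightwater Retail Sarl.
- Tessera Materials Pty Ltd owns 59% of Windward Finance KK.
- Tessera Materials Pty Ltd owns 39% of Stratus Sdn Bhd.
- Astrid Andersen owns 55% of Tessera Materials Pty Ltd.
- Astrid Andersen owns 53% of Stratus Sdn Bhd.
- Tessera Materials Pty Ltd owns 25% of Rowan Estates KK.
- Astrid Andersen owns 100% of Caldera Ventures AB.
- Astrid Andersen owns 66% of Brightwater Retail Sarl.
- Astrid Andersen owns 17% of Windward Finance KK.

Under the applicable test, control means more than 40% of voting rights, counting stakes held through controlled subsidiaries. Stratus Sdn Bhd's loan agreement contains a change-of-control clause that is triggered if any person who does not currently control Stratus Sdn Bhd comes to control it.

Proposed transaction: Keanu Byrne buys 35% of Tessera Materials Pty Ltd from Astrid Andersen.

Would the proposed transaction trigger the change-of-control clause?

Yes

The purchase adds only to Keanu's holdings (Astrid's stake shrinks), so Keanu is the only person who could newly come to control Stratus.
Keanu holds 75% of Rowan, so Keanu controls Rowan.
In Stratus, Keanu's side holds only 8%, not > 40%.
So before the transaction, Keanu does not control Stratus.
After the purchase, Keanu's direct stake in Tessera rises to 38% + 35% = 73%, and Astrid's stake falls to 20%.
Keanu holds 73% of Tessera, so Keanu controls Tessera.
Keanu and Tessera together hold 8% + 39% = 47% of Stratus, so Keanu controls Stratus.
Keanu did not control Stratus before and does after, so the clause is triggered.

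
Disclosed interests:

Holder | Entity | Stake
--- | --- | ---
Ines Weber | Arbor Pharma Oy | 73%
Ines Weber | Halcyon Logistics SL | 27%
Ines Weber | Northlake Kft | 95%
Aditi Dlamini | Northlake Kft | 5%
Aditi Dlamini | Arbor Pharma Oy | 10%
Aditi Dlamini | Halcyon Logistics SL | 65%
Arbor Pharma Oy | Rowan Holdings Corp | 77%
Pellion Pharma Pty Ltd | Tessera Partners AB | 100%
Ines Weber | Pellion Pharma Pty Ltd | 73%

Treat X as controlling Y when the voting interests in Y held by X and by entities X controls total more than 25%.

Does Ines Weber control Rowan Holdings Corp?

Yes

Ines holds 73% of Arbor, so Ines controls Arbor.
Arbor holds 77% of Rowan, so Ines controls Rowan.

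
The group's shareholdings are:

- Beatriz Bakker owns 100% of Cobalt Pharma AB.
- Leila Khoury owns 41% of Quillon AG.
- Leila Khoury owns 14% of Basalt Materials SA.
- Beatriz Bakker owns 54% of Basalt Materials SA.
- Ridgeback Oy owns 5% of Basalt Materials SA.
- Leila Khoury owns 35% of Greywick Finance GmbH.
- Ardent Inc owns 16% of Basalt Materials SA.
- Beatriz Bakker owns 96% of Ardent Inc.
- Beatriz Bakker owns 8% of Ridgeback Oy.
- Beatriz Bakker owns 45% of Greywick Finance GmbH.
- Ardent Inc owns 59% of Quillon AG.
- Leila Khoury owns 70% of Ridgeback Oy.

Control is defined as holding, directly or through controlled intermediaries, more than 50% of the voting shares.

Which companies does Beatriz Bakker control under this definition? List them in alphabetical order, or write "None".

Beatriz holds 96% of Ardent, so Beatriz controls Ardent.
Ardent holds 59% of Quillon, so Beatriz controls Quillon.
Beatriz and Ardent together hold 54% + 16% = 70% of Basalt, so Beatriz controls Basalt.
Beatriz holds 100% of Cobalt, so Beatriz controls Cobalt.
No other company's threshold is met.

Ardent Inc, Basalt Materials SA, Cobalt Pharma AB, Quillon AG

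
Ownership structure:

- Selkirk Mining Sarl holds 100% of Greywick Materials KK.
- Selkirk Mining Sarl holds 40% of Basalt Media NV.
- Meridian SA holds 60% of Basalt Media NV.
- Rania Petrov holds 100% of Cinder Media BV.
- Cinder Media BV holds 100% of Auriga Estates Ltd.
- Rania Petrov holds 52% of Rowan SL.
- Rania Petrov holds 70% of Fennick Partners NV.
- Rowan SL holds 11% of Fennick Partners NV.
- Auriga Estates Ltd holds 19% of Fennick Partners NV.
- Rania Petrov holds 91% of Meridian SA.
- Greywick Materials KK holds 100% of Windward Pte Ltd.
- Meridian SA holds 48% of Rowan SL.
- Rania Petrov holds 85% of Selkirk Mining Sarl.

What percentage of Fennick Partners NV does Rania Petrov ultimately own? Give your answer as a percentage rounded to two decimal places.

Rania reaches Fennick along 4 paths.
Via Cinder → Auriga: 100% × 100% × 19% = 19%.
Direct stake: 70% = 70%.
Via Meridian → Rowan: 91% × 48% × 11% = 4.8048%.
Via Rowan: 52% × 11% = 5.72%.
Total: 19% + 70% + 4.8048% + 5.72% = 99.5248%.
Rounded: 99.52%.

99.52%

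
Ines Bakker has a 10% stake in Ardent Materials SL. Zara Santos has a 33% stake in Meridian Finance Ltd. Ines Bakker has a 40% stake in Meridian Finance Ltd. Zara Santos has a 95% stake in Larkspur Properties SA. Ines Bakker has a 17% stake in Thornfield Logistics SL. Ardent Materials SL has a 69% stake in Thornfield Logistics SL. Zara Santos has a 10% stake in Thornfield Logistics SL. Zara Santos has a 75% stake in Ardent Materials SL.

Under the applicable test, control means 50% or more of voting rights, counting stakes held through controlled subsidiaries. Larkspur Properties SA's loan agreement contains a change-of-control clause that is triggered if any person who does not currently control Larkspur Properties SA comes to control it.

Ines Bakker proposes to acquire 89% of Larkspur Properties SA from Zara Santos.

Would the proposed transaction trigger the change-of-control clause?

The purchase adds only to Ines's holdings (Zara's stake shrinks), so Ines is the only person who could newly come to control Larkspur.
Ines's largest direct stake is 40% in Meridian, which does not meet the threshold, so Ines controls no company.
Neither Ines nor any entity Ines controls holds any voting interest in Larkspur.
So before the transaction, Ines does not control Larkspur.
After the purchase, Ines holds 89% of Larkspur directly, and Zara's stake falls to 6%.
Ines holds 89% of Larkspur, so Ines controls Larkspur.
Ines did not control Larkspur before and does after, so the clause is triggered.

Yes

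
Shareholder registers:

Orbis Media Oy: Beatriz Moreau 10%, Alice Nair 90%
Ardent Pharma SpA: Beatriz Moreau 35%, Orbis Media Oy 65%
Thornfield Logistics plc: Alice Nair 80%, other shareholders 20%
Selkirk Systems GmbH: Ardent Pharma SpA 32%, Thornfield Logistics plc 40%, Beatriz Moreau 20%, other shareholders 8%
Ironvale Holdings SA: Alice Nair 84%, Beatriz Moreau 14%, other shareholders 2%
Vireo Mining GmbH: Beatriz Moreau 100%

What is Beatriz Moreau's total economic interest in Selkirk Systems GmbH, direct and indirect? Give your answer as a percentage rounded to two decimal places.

33.28%

Beatriz reaches Selkirk along 3 paths.
Via Ardent: 35% × 32% = 11.2%.
Via Orbis → Ardent: 10% × 65% × 32% = 2.08%.
Direct stake: 20% = 20%.
Total: 11.2% + 2.08% + 20% = 33.28%.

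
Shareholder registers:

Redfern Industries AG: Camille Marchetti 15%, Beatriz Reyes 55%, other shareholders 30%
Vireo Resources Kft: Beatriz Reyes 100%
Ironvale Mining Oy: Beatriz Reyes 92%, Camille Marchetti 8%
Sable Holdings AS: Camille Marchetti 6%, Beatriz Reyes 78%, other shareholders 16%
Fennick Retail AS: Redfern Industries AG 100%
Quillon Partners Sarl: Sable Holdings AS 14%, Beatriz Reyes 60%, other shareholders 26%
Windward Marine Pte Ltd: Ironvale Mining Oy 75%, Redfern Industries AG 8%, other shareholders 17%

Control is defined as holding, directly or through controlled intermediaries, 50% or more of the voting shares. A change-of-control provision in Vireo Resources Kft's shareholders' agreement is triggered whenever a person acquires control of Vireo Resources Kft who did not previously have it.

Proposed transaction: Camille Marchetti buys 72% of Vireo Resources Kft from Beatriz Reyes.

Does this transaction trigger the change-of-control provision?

The purchase adds only to Camille's holdings (Beatriz's stake shrinks), so Camille is the only person who could newly come to control Vireo.
Camille's largest direct stake is 15% in Redfern, which does not meet the threshold, so Camille controls no company.
Neither Camille nor any entity Camille controls holds any voting interest in Vireo.
So before the transaction, Camille does not control Vireo.
After the purchase, Camille holds 72% of Vireo directly, and Beatriz's stake falls to 28%.
Camille holds 72% of Vireo, so Camille controls Vireo.
Camille did not control Vireo before and does after, so the clause is triggered.

Yes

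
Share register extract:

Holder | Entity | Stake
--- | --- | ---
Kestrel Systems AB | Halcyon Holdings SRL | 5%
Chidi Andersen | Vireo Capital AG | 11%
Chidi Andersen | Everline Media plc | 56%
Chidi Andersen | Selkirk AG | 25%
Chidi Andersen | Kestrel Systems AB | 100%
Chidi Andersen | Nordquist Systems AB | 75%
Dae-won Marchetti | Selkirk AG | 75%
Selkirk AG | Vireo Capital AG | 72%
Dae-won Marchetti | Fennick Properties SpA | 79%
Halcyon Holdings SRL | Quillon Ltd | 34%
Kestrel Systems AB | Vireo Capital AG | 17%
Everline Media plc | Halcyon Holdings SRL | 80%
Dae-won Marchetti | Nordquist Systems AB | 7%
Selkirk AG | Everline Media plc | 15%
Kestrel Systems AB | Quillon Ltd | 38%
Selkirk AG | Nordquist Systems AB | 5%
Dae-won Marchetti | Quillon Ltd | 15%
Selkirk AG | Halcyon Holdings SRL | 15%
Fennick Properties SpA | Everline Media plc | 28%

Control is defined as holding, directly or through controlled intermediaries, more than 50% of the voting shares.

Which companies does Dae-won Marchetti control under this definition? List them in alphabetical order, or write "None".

Dae-won holds 79% of Fennick, so Dae-won controls Fennick.
Dae-won holds 75% of Selkirk, so Dae-won controls Selkirk.
Selkirk holds 72% of Vireo, so Dae-won controls Vireo.
No other company's threshold is met.

Fennick Properties SpA, Selkirk AG, Vireo Capital AG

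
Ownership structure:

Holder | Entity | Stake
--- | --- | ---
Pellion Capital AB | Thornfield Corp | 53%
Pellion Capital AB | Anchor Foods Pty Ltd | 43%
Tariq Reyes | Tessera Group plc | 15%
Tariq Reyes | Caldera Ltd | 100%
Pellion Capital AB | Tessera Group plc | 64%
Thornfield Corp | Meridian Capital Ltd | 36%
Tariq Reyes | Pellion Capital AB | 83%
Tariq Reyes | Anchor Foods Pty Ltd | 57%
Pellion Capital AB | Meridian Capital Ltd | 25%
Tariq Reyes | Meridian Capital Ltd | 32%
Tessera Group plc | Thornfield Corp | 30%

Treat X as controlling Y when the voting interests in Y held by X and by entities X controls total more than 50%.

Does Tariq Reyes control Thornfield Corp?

Tariq holds 83% of Pellion, so Tariq controls Pellion.
Tariq and Pellion together hold 15% + 64% = 79% of Tessera, so Tariq controls Tessera.
Pellion and Tessera together hold 53% + 30% = 83% of Thornfield, so Tariq controls Thornfield.

Yes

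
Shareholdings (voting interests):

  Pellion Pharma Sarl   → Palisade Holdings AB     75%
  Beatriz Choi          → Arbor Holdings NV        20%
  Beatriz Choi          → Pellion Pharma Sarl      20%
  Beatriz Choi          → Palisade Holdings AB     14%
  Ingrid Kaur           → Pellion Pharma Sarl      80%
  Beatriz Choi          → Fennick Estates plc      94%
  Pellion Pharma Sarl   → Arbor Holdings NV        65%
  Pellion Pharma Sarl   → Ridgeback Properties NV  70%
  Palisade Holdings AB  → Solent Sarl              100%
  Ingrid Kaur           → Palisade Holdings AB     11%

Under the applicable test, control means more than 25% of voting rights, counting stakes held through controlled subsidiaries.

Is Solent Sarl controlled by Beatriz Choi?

No

Beatriz holds 94% of Fennick, so Beatriz controls Fennick.
Neither Beatriz nor any entity Beatriz controls holds any voting interest in Solent.
So Beatriz does not control Solent.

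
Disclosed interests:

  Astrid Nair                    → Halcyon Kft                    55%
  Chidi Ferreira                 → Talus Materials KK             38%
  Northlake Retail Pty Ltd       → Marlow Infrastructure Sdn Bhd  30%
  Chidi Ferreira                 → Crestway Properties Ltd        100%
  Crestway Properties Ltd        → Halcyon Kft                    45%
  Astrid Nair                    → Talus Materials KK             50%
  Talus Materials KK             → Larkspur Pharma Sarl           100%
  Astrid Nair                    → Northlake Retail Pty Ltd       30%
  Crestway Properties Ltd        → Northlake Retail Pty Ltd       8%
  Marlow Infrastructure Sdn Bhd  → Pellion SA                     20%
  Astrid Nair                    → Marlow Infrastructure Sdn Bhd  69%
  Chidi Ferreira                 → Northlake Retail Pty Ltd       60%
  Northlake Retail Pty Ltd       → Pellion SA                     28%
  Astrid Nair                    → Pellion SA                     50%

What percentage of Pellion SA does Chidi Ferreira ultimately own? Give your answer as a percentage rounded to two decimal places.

Chidi reaches Pellion along 4 paths.
Via Northlake: 60% × 28% = 16.8%.
Via Crestway → Northlake: 100% × 8% × 28% = 2.24%.
Via Northlake → Marlow: 60% × 30% × 20% = 3.6%.
Via Crestway → Northlake → Marlow: 100% × 8% × 30% × 20% = 0.48%.
Total: 16.8% + 2.24% + 3.6% + 0.48% = 23.12%.

23.12%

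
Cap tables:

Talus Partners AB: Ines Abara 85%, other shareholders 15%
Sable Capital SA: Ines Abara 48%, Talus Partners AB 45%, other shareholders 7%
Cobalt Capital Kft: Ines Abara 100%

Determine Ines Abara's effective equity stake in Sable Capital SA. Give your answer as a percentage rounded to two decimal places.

Ines reaches Sable along 2 paths.
Direct stake: 48% = 48%.
Via Talus: 85% × 45% = 38.25%.
Total: 48% + 38.25% = 86.25%.

86.25%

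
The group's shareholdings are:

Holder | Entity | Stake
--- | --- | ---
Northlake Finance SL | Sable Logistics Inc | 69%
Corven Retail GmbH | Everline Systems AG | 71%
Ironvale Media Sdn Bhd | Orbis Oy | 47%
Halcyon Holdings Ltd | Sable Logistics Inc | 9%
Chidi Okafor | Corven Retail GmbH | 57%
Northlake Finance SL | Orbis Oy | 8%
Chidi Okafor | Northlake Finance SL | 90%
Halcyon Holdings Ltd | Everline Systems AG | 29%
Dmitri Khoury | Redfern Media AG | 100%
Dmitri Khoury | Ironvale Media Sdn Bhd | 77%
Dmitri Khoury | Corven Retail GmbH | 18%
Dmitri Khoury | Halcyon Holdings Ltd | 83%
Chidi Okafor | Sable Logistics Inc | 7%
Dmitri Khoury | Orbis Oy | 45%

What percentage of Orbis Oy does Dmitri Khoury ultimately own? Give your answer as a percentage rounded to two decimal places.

81.19%

Dmitri reaches Orbis along 2 paths.
Via Ironvale: 77% × 47% = 36.19%.
Direct stake: 45% = 45%.
Total: 36.19% + 45% = 81.19%.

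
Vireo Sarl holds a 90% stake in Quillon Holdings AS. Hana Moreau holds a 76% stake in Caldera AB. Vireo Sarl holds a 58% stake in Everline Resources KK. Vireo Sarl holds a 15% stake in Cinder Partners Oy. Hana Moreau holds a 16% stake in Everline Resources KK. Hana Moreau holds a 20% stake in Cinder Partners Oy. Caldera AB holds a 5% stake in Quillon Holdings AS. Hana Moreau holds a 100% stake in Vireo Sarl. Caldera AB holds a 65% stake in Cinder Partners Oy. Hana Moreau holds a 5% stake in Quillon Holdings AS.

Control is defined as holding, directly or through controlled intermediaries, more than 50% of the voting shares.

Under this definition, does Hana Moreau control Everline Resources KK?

Hana holds 100% of Vireo, so Hana controls Vireo.
Vireo and Hana together hold 58% + 16% = 74% of Everline, so Hana controls Everline.

Yes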